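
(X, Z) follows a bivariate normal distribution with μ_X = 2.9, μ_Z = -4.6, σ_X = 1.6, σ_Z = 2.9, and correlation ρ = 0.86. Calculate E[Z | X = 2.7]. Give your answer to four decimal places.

-4.9118

The regression of Z on X has slope ρ·σ_Z/σ_X and passes through (μ_X, μ_Z).
E[Z | X=2.7] = -4.6 + (0.86)·(2.9/1.6)·(2.7 − (2.9)) = -4.6 + (1.5588)·(-0.2) = -4.9118.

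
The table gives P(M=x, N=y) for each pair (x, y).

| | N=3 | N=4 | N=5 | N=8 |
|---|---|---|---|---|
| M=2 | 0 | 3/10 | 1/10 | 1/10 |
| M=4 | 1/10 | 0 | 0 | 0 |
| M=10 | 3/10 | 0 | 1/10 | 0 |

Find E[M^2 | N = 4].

4

P(N = 4) = 3/10.
Σ M^2·P over the event = 4·(3/10) = 6/5.
E[M^2 | N = 4] = (6/5) / (3/10) = 4.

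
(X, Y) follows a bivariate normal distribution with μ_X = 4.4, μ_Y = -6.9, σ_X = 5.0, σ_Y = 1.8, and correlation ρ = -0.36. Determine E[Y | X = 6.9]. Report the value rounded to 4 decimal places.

E[Y | X=x] = μ_Y + ρ(σ_Y/σ_X)(x − μ_X) for jointly normal variables.
E[Y | X=6.9] = -6.9 + (-0.36)·(1.8/5.0)·(6.9 − (4.4)) = -6.9 + (-0.1296)·(2.5) = -7.2240.

-7.2240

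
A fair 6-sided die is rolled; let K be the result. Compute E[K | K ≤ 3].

2

Given K ≤ 3, K is equally likely to be any of {1, 2, 3}.
E[K | K ≤ 3] = (1 + 2 + 3) / 3 = 2.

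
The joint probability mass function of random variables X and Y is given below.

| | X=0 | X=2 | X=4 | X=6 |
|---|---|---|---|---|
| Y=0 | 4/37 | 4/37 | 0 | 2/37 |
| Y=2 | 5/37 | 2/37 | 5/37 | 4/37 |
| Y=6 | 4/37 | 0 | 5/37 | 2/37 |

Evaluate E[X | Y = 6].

32/11

P(Y = 6) = 11/37.
Σ X·P over the event = 0·(4/37) + 4·(5/37) + 6·(2/37) = 32/37.
E[X | Y = 6] = (32/37) / (11/37) = 32/11.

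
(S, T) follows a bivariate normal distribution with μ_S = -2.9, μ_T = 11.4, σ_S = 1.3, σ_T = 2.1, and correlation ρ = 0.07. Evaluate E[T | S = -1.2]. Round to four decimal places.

11.5922

The regression of T on S has slope ρ·σ_T/σ_S and passes through (μ_S, μ_T).
E[T | S=-1.2] = 11.4 + (0.07)·(2.1/1.3)·(-1.2 − (-2.9)) = 11.4 + (0.11308)·(1.7) = 11.5922.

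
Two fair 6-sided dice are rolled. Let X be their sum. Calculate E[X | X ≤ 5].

P(X ≤ 5) = 5/18.
Σ over the event: 2·1/36 + 3·1/18 + 4·1/12 + 5·1/9 = 10/9.
E[X | X ≤ 5] = (10/9) / (5/18) = 4.

4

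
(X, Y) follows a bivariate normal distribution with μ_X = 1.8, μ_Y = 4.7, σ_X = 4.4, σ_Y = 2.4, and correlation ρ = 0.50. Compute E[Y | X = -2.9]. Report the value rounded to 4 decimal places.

3.4182

E[Y | X=x] = μ_Y + ρ(σ_Y/σ_X)(x − μ_X) for jointly normal variables.
E[Y | X=-2.9] = 4.7 + (0.50)·(2.4/4.4)·(-2.9 − (1.8)) = 4.7 + (0.27273)·(-4.7) = 3.4182.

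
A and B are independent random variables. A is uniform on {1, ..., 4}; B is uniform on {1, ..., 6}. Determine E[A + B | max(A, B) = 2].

10/3

Outcomes with max(A, B) = 2: (1,2), (2,1), (2,2), each with probability 1/24.
E[A + B | max(A, B) = 2] = (3 + 3 + 4) / 3 = 10/3.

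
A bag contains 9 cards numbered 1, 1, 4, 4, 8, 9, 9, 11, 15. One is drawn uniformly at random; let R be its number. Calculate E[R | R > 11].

15

P(R > 11) = 1/9.
Σ over the event: 15·1/9 = 5/3.
E[R | R > 11] = (5/3) / (1/9) = 15.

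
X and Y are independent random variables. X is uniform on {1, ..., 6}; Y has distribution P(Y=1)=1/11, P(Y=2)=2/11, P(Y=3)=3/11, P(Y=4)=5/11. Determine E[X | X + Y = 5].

P(X + Y = 5) = 1/6.
Summing X·P(x,y) over outcomes with X + Y = 5 gives 7/22.
E[X | X + Y = 5] = (7/22) / (1/6) = 21/11.

21/11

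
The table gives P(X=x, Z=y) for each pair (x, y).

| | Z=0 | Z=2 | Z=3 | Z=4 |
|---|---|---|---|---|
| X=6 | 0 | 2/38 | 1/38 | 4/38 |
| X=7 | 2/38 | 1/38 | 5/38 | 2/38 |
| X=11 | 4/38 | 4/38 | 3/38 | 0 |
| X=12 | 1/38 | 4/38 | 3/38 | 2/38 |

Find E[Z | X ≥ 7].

67/31

P(X ≥ 7) = 31/38.
Summing Z·P(X=x,Z=y) over the conditioning event gives 67/38.
E[Z | X ≥ 7] = (67/38) / (31/38) = 67/31.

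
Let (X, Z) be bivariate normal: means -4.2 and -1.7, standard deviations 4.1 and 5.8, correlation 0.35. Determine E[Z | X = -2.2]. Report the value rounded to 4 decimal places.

E[Z | X=x] = μ_Z + ρ(σ_Z/σ_X)(x − μ_X) for jointly normal variables.
E[Z | X=-2.2] = -1.7 + (0.35)·(5.8/4.1)·(-2.2 − (-4.2)) = -1.7 + (0.49512)·(2) = -0.7098.

-0.7098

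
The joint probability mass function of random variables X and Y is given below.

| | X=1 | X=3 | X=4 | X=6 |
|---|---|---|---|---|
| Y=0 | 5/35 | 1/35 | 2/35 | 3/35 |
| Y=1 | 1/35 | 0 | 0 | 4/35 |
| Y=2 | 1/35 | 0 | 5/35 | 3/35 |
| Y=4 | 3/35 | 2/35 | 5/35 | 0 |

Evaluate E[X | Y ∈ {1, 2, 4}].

31/8

P(Y ∈ {1, 2, 4}) = 24/35.
Σ X·P over the event = 1·(1/35) + 1·(1/35) + 1·(3/35) + 3·(2/35) + 4·(5/35) + 4·(5/35) + 6·(4/35) + 6·(3/35) = 93/35.
E[X | Y ∈ {1, 2, 4}] = (93/35) / (24/35) = 31/8.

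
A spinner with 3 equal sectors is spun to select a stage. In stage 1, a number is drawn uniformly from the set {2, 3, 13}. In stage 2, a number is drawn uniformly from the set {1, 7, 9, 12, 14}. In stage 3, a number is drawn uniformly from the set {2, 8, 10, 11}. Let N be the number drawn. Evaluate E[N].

149/20

E[N | stage 1] = (2+3+13)/3 = 6.
E[N | stage 2] = (1+7+9+12+14)/5 = 43/5.
E[N | stage 3] = (2+8+10+11)/4 = 31/4.
By the law of total expectation,
E[N] = (1/3)·(6) + (1/3)·(43/5) + (1/3)·(31/4) = 149/20.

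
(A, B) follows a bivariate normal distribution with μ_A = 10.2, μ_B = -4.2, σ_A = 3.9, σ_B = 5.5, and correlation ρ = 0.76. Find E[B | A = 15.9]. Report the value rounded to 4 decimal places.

The regression of B on A has slope ρ·σ_B/σ_A and passes through (μ_A, μ_B).
E[B | A=15.9] = -4.2 + (0.76)·(5.5/3.9)·(15.9 − (10.2)) = -4.2 + (1.07179)·(5.7) = 1.9092.

1.9092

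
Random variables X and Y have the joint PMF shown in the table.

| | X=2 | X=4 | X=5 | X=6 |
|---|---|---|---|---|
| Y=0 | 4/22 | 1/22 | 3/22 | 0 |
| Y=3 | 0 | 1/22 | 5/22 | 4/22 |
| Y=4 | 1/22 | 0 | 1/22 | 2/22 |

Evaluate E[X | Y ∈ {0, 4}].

23/6

P(Y ∈ {0, 4}) = 6/11.
Σ X·P over the event = 2·(4/22) + 2·(1/22) + 4·(1/22) + 5·(3/22) + 5·(1/22) + 6·(2/22) = 23/11.
E[X | Y ∈ {0, 4}] = (23/11) / (6/11) = 23/6.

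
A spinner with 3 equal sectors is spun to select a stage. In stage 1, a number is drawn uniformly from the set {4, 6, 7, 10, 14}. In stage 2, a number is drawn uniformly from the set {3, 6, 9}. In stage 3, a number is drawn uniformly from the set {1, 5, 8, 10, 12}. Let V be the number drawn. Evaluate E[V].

E[V | stage 1] = (4+6+7+10+14)/5 = 41/5.
E[V | stage 2] = (3+6+9)/3 = 6.
E[V | stage 3] = (1+5+8+10+12)/5 = 36/5.
By the law of total expectation,
E[V] = (1/3)·(41/5) + (1/3)·(6) + (1/3)·(36/5) = 107/15.

107/15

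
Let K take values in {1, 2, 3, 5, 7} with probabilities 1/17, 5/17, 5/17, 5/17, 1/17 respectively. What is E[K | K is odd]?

P(K is odd) = 12/17.
Σ over the event: 1·1/17 + 3·5/17 + 5·5/17 + 7·1/17 = 48/17.
E[K | K is odd] = (48/17) / (12/17) = 4.

4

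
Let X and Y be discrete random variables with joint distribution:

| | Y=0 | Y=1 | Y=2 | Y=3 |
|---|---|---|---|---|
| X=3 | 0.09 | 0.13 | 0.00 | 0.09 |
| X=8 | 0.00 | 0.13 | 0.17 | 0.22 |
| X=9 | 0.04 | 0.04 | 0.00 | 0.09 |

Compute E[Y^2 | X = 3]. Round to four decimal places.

3.0323

P(X = 3) = 0.31.
Σ Y^2·P over the event = 0·(0.09) + 1·(0.13) + 9·(0.09) = 0.94.
E[Y^2 | X = 3] = (0.94) / (0.31) = 3.0323.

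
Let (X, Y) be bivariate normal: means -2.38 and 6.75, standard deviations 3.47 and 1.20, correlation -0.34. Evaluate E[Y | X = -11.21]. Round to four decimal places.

7.7882

The regression of Y on X has slope ρ·σ_Y/σ_X and passes through (μ_X, μ_Y).
E[Y | X=-11.21] = 6.75 + (-0.34)·(1.20/3.47)·(-11.21 − (-2.38)) = 6.75 + (-0.11758)·(-8.83) = 7.7882.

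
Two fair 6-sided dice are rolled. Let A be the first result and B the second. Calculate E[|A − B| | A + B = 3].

Outcomes with A + B = 3: (1,2), (2,1), each with probability 1/36.
E[|A − B| | A + B = 3] = (1 + 1) / 2 = 1.

1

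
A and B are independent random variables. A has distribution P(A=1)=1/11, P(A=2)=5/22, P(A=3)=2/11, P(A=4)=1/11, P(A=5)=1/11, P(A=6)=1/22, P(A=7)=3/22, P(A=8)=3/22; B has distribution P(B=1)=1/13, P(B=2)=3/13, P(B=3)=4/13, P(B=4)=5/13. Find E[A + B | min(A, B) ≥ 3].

P(min(A, B) ≥ 3) = 135/286.
Summing (A+B)·P(x,y) over outcomes with min(A, B) ≥ 3 gives 93/22.
E[A + B | min(A, B) ≥ 3] = (93/22) / (135/286) = 403/45.

403/45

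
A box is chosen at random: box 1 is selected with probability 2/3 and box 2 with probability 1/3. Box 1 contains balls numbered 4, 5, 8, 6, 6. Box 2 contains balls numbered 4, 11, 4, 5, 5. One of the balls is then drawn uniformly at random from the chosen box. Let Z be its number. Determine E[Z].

29/5

E[Z | box 1] = (4+5+8+6+6)/5 = 29/5.
E[Z | box 2] = (4+11+4+5+5)/5 = 29/5.
By the law of total expectation,
E[Z] = (2/3)·(29/5) + (1/3)·(29/5) = 29/5.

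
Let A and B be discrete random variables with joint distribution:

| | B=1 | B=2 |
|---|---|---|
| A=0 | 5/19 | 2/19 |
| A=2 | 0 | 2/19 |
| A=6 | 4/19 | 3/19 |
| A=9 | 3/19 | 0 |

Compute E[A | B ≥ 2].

P(B ≥ 2) = 7/19.
Σ A·P over the event = 0·(2/19) + 2·(2/19) + 6·(3/19) = 22/19.
E[A | B ≥ 2] = (22/19) / (7/19) = 22/7.

22/7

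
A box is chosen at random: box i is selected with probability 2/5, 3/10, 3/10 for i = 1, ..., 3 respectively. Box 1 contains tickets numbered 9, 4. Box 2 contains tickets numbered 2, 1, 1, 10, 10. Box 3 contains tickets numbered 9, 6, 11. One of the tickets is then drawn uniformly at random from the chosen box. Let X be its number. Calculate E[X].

E[X | box 1] = (9+4)/2 = 13/2.
E[X | box 2] = (2+1+1+10+10)/5 = 24/5.
E[X | box 3] = (9+6+11)/3 = 26/3.
By the law of total expectation,
E[X] = (2/5)·(13/2) + (3/10)·(24/5) + (3/10)·(26/3) = 166/25.

166/25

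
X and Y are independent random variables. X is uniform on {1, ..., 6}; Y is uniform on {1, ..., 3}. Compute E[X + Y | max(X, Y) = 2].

10/3

Outcomes with max(X, Y) = 2: (1,2), (2,1), (2,2), each with probability 1/18.
E[X + Y | max(X, Y) = 2] = (3 + 3 + 4) / 3 = 10/3.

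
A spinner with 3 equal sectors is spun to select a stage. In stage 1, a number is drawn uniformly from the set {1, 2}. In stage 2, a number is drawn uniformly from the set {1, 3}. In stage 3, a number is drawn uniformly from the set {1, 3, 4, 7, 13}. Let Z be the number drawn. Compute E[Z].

E[Z | stage 1] = (1+2)/2 = 3/2.
E[Z | stage 2] = (1+3)/2 = 2.
E[Z | stage 3] = (1+3+4+7+13)/5 = 28/5.
E[Z] = (1/3)·(3/2) + (1/3)·(2) + (1/3)·(28/5) = 91/30.

91/30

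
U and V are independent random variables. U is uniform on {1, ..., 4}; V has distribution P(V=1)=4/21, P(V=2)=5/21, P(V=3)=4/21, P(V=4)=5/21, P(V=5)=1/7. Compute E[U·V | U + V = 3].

2

P(U + V = 3) = 3/28.
Summing UV·P(x,y) over outcomes with U + V = 3 gives 3/14.
E[U·V | U + V = 3] = (3/14) / (3/28) = 2.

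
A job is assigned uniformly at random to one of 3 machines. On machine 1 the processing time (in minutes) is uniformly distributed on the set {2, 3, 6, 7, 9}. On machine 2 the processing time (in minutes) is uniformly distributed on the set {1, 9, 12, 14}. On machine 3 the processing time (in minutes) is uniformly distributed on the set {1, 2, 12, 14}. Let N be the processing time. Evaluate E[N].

E[N | machine 1] = (2+3+6+7+9)/5 = 27/5.
E[N | machine 2] = (1+9+12+14)/4 = 9.
E[N | machine 3] = (1+2+12+14)/4 = 29/4.
By the law of total expectation,
E[N] = (1/3)·(27/5) + (1/3)·(9) + (1/3)·(29/4) = 433/60.

433/60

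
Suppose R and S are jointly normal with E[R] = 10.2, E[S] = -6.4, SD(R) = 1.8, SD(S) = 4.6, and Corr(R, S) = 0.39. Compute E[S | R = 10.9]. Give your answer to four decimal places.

-5.7023

The regression of S on R has slope ρ·σ_S/σ_R and passes through (μ_R, μ_S).
E[S | R=10.9] = -6.4 + (0.39)·(4.6/1.8)·(10.9 − (10.2)) = -6.4 + (0.99667)·(0.7) = -5.7023.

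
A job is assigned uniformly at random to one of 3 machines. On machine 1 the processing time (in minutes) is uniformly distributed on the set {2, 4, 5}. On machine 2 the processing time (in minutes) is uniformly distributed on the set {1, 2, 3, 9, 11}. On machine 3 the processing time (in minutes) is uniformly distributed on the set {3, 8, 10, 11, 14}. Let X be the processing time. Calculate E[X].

E[X | machine 1] = (2+4+5)/3 = 11/3.
E[X | machine 2] = (1+2+3+9+11)/5 = 26/5.
E[X | machine 3] = (3+8+10+11+14)/5 = 46/5.
E[X] = (1/3)·(11/3) + (1/3)·(26/5) + (1/3)·(46/5) = 271/45.

271/45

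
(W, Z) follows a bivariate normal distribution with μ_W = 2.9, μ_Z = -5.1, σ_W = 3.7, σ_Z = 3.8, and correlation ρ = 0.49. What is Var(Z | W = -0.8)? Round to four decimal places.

The conditional variance in a bivariate normal is σ_Z²(1 − ρ²), independent of x.
Var(Z | W=-0.8) = (3.8)²·(1 − (0.49)²) = 14.44·0.7599 = 10.9730.

10.9730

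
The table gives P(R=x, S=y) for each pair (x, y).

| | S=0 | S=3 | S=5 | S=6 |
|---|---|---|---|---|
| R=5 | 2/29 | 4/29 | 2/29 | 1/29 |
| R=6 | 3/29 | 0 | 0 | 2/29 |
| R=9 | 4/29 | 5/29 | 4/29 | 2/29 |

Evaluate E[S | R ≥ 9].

47/15

P(R ≥ 9) = 15/29.
Σ S·P over the event = 0·(4/29) + 3·(5/29) + 5·(4/29) + 6·(2/29) = 47/29.
E[S | R ≥ 9] = (47/29) / (15/29) = 47/15.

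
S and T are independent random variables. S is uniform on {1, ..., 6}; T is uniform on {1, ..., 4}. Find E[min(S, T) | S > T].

P(S > T) = 7/12.
Summing min(S,T)·P(x,y) over outcomes with S > T gives 5/4.
E[min(S, T) | S > T] = (5/4) / (7/12) = 15/7.

15/7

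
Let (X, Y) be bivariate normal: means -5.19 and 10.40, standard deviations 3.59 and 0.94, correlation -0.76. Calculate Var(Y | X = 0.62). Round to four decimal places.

0.3732

Var(Y | X=x) = (1 − ρ²)·σ_Y².
Var(Y | X=0.62) = (0.94)²·(1 − (-0.76)²) = 0.8836·0.4224 = 0.3732.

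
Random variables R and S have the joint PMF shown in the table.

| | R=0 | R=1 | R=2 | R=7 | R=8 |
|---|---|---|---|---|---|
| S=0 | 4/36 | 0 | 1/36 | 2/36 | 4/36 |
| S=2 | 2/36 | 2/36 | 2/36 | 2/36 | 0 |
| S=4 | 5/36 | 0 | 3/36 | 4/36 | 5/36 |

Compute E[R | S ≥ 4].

74/17

P(S ≥ 4) = 17/36.
Σ R·P over the event = 0·(5/36) + 2·(3/36) + 7·(4/36) + 8·(5/36) = 37/18.
E[R | S ≥ 4] = (37/18) / (17/36) = 74/17.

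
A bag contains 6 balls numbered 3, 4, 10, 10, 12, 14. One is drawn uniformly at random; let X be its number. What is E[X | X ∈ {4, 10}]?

8

P(X ∈ {4, 10}) = 1/2.
Σ over the event: 4·1/6 + 10·1/3 = 4.
E[X | X ∈ {4, 10}] = (4) / (1/2) = 8.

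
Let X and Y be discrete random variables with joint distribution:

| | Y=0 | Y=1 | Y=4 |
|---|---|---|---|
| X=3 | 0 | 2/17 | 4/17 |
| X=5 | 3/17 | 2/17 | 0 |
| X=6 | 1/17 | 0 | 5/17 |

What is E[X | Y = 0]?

21/4

P(Y = 0) = 4/17.
Summing X·P(X=x,Y=y) over the conditioning event gives 21/17.
E[X | Y = 0] = (21/17) / (4/17) = 21/4.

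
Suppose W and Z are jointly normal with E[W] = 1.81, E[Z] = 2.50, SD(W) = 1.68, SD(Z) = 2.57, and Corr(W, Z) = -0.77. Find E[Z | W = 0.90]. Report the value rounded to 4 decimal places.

E[Z | W=x] = μ_Z + ρ(σ_Z/σ_W)(x − μ_W) for jointly normal variables.
E[Z | W=0.90] = 2.50 + (-0.77)·(2.57/1.68)·(0.90 − (1.81)) = 2.50 + (-1.1779)·(-0.91) = 3.5719.

3.5719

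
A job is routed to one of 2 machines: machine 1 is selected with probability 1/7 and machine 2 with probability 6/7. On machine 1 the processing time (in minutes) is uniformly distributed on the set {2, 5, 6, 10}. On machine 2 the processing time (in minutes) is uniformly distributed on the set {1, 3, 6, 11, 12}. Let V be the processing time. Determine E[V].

E[V | machine 1] = (2+5+6+10)/4 = 23/4.
E[V | machine 2] = (1+3+6+11+12)/5 = 33/5.
By the law of total expectation,
E[V] = (1/7)·(23/4) + (6/7)·(33/5) = 907/140.

907/140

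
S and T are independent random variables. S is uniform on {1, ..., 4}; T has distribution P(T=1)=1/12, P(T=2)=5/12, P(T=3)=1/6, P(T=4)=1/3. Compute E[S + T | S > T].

27/5

P(S > T) = 5/16.
Summing (S+T)·P(x,y) over outcomes with S > T gives 27/16.
E[S + T | S > T] = (27/16) / (5/16) = 27/5.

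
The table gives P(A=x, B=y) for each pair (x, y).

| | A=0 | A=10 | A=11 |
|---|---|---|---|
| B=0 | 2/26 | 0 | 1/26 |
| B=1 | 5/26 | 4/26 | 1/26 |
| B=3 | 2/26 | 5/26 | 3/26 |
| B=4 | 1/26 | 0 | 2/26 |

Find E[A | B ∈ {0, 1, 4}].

21/4

P(B ∈ {0, 1, 4}) = 8/13.
Σ A·P over the event = 0·(2/26) + 0·(5/26) + 0·(1/26) + 10·(4/26) + 11·(1/26) + 11·(1/26) + 11·(2/26) = 42/13.
E[A | B ∈ {0, 1, 4}] = (42/13) / (8/13) = 21/4.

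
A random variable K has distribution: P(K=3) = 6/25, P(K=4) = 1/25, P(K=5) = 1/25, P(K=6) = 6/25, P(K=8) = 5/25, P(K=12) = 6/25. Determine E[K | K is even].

76/9

P(K is even) = 18/25.
Σ over the event: 4·1/25 + 6·6/25 + 8·1/5 + 12·6/25 = 152/25.
E[K | K is even] = (152/25) / (18/25) = 76/9.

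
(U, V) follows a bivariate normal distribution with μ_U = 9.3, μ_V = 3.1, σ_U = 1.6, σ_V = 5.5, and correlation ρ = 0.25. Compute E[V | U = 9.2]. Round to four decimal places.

3.0141

The regression of V on U has slope ρ·σ_V/σ_U and passes through (μ_U, μ_V).
E[V | U=9.2] = 3.1 + (0.25)·(5.5/1.6)·(9.2 − (9.3)) = 3.1 + (0.85938)·(-0.1) = 3.0141.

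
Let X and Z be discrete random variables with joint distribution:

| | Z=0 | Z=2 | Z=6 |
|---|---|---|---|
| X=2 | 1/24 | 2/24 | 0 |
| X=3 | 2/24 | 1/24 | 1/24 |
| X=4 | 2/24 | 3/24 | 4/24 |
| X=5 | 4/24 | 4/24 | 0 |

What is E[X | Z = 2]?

P(Z = 2) = 5/12.
Σ X·P over the event = 2·(2/24) + 3·(1/24) + 4·(3/24) + 5·(4/24) = 13/8.
E[X | Z = 2] = (13/8) / (5/12) = 39/10.

39/10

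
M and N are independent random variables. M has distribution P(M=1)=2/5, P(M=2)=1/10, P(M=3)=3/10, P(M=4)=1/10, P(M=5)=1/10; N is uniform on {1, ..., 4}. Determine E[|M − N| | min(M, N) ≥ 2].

P(min(M, N) ≥ 2) = 9/20.
Summing |M−N|·P(x,y) over outcomes with min(M, N) ≥ 2 gives 9/20.
E[|M − N| | min(M, N) ≥ 2] = (9/20) / (9/20) = 1.

1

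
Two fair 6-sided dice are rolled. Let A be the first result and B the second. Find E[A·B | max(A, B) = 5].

Outcomes with max(A, B) = 5: (1,5), (2,5), (3,5), (4,5), (5,1), (5,2), (5,3), (5,4), (5,5), each with probability 1/36.
E[A·B | max(A, B) = 5] = (5 + 10 + 15 + 20 + 5 + 10 + 15 + 20 + 25) / 9 = 125/9.

125/9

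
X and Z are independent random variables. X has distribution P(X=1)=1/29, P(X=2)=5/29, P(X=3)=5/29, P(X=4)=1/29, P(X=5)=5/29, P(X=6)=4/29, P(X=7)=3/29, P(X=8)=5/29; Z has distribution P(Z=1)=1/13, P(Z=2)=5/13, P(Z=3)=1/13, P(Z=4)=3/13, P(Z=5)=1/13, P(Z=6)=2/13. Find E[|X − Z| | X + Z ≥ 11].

P(X + Z ≥ 11) = 75/377.
Summing |X−Z|·P(x,y) over outcomes with X + Z ≥ 11 gives 173/377.
E[|X − Z| | X + Z ≥ 11] = (173/377) / (75/377) = 173/75.

173/75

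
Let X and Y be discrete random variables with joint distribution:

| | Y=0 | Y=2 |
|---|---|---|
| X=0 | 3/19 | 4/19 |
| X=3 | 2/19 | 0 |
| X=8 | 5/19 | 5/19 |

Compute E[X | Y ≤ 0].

P(Y ≤ 0) = 10/19.
Σ X·P over the event = 0·(3/19) + 3·(2/19) + 8·(5/19) = 46/19.
E[X | Y ≤ 0] = (46/19) / (10/19) = 23/5.

23/5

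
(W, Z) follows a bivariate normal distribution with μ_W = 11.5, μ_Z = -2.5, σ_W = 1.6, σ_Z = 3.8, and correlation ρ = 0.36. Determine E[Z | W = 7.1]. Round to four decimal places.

-6.2620

E[Z | W=x] = μ_Z + ρ(σ_Z/σ_W)(x − μ_W) for jointly normal variables.
E[Z | W=7.1] = -2.5 + (0.36)·(3.8/1.6)·(7.1 − (11.5)) = -2.5 + (0.855)·(-4.4) = -6.2620.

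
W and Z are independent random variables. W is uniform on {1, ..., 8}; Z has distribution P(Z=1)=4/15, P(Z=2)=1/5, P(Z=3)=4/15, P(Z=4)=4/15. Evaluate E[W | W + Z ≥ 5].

P(W + Z ≥ 5) = 49/60.
Summing W·P(x,y) over outcomes with W + Z ≥ 5 gives 503/120.
E[W | W + Z ≥ 5] = (503/120) / (49/60) = 503/98.

503/98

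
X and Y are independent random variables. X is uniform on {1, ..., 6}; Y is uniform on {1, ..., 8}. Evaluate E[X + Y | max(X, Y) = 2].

Outcomes with max(X, Y) = 2: (1,2), (2,1), (2,2), each with probability 1/48.
E[X + Y | max(X, Y) = 2] = (3 + 3 + 4) / 3 = 10/3.

10/3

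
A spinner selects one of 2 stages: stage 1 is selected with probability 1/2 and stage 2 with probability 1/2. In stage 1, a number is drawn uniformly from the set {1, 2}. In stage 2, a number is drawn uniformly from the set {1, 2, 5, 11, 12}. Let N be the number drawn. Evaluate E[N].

E[N | stage 1] = (1+2)/2 = 3/2.
E[N | stage 2] = (1+2+5+11+12)/5 = 31/5.
E[N] = (1/2)·(3/2) + (1/2)·(31/5) = 77/20.

77/20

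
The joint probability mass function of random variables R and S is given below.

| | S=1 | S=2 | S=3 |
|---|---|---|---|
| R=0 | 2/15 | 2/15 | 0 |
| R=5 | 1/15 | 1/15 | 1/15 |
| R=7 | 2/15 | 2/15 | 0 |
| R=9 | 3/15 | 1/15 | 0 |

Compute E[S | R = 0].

P(R = 0) = 4/15.
Σ S·P over the event = 1·(2/15) + 2·(2/15) = 2/5.
E[S | R = 0] = (2/5) / (4/15) = 3/2.

3/2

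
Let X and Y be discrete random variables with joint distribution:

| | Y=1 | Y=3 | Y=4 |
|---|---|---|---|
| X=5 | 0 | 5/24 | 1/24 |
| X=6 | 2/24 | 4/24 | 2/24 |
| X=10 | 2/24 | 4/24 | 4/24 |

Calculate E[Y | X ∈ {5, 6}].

41/14

P(X ∈ {5, 6}) = 7/12.
Σ Y·P over the event = 3·(5/24) + 4·(1/24) + 1·(2/24) + 3·(4/24) + 4·(2/24) = 41/24.
E[Y | X ∈ {5, 6}] = (41/24) / (7/12) = 41/14.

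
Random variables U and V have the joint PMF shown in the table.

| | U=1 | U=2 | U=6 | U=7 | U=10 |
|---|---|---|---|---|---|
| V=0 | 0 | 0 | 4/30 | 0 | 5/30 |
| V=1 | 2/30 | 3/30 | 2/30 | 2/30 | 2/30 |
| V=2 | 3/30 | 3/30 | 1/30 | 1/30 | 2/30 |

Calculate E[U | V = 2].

P(V = 2) = 1/3.
Σ U·P over the event = 1·(3/30) + 2·(3/30) + 6·(1/30) + 7·(1/30) + 10·(2/30) = 7/5.
E[U | V = 2] = (7/5) / (1/3) = 21/5.

21/5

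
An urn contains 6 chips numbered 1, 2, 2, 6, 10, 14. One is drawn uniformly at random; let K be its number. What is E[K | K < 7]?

11/4

P(K < 7) = 2/3.
Σ over the event: 1·1/6 + 2·1/3 + 6·1/6 = 11/6.
E[K | K < 7] = (11/6) / (2/3) = 11/4.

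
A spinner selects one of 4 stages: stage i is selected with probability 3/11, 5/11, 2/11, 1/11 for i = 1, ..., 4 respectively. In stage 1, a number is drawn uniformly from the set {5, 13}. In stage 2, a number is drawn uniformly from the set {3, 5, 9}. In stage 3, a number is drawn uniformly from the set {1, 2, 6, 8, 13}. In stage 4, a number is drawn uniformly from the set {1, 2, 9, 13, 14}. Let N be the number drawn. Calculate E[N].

E[N | stage 1] = (5+13)/2 = 9.
E[N | stage 2] = (3+5+9)/3 = 17/3.
E[N | stage 3] = (1+2+6+8+13)/5 = 6.
E[N | stage 4] = (1+2+9+13+14)/5 = 39/5.
By the law of total expectation,
E[N] = (3/11)·(9) + (5/11)·(17/3) + (2/11)·(6) + (1/11)·(39/5) = 1127/165.

1127/165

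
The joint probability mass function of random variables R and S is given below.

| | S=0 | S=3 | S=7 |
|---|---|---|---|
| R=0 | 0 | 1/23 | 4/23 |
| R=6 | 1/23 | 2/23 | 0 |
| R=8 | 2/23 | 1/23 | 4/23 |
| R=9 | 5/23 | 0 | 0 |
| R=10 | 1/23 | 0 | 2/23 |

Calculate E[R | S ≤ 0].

77/9

P(S ≤ 0) = 9/23.
Σ R·P over the event = 6·(1/23) + 8·(2/23) + 9·(5/23) + 10·(1/23) = 77/23.
E[R | S ≤ 0] = (77/23) / (9/23) = 77/9.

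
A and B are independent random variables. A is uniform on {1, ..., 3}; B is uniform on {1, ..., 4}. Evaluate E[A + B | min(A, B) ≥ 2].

11/2

Outcomes with min(A, B) ≥ 2: (2,2), (2,3), (2,4), (3,2), (3,3), (3,4), each with probability 1/12.
E[A + B | min(A, B) ≥ 2] = (4 + 5 + 6 + 5 + 6 + 7) / 6 = 11/2.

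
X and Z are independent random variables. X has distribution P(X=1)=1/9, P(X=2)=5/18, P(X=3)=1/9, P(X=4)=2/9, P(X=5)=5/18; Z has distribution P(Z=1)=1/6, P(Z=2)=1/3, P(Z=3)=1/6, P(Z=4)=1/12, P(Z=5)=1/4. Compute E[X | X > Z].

409/99

P(X > Z) = 11/24.
Summing X·P(x,y) over outcomes with X > Z gives 409/216.
E[X | X > Z] = (409/216) / (11/24) = 409/99.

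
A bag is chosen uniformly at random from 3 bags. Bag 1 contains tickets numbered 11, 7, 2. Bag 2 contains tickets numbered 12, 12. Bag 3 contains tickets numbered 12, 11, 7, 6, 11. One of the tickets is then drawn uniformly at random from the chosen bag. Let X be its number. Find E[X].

E[X | bag 1] = (11+7+2)/3 = 20/3.
E[X | bag 2] = (12+12)/2 = 12.
E[X | bag 3] = (12+11+7+6+11)/5 = 47/5.
By the law of total expectation,
E[X] = (1/3)·(20/3) + (1/3)·(12) + (1/3)·(47/5) = 421/45.

421/45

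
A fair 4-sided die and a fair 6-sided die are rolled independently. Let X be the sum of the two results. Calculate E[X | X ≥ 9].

28/3

P(X ≥ 9) = 1/8.
Σ over the event: 9·1/12 + 10·1/24 = 7/6.
E[X | X ≥ 9] = (7/6) / (1/8) = 28/3.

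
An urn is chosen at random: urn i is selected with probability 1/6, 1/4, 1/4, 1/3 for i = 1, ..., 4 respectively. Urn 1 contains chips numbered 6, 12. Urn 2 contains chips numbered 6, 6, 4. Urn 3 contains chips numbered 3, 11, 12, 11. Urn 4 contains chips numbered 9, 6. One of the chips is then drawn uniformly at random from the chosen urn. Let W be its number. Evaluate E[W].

E[W | urn 1] = (6+12)/2 = 9.
E[W | urn 2] = (6+6+4)/3 = 16/3.
E[W | urn 3] = (3+11+12+11)/4 = 37/4.
E[W | urn 4] = (9+6)/2 = 15/2.
By the law of total expectation,
E[W] = (1/6)·(9) + (1/4)·(16/3) + (1/4)·(37/4) + (1/3)·(15/2) = 367/48.

367/48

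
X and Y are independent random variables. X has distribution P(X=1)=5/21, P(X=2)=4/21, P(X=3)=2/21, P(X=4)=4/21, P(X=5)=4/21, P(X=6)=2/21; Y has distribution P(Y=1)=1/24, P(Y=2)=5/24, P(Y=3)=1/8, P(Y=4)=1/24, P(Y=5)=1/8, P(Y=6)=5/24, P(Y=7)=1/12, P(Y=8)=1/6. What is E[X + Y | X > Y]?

P(X > Y) = 59/252.
Summing (X+Y)·P(x,y) over outcomes with X > Y gives 103/63.
E[X + Y | X > Y] = (103/63) / (59/252) = 412/59.

412/59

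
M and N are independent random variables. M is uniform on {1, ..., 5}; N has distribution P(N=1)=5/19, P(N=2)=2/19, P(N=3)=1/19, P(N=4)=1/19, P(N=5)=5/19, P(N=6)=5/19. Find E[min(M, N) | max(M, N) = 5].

91/34

P(max(M, N) = 5) = 34/95.
Summing min(M,N)·P(x,y) over outcomes with max(M, N) = 5 gives 91/95.
E[min(M, N) | max(M, N) = 5] = (91/95) / (34/95) = 91/34.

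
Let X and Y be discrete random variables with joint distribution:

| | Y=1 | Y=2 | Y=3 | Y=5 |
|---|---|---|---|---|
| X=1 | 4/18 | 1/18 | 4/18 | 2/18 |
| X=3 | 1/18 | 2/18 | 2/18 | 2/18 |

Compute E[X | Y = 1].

P(Y = 1) = 5/18.
Σ X·P over the event = 1·(4/18) + 3·(1/18) = 7/18.
E[X | Y = 1] = (7/18) / (5/18) = 7/5.

7/5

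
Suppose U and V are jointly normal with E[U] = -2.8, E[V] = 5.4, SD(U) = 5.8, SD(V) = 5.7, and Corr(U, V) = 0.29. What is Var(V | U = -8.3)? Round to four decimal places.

The conditional variance in a bivariate normal is σ_V²(1 − ρ²), independent of x.
Var(V | U=-8.3) = (5.7)²·(1 − (0.29)²) = 32.49·0.9159 = 29.7576.

29.7576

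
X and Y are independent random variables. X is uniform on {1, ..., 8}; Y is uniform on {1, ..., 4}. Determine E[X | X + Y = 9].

Outcomes with X + Y = 9: (5,4), (6,3), (7,2), (8,1), each with probability 1/32.
E[X | X + Y = 9] = (5 + 6 + 7 + 8) / 4 = 13/2.

13/2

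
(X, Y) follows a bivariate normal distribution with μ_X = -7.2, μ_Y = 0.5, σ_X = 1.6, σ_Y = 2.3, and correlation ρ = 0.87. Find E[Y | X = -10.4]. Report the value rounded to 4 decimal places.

The regression of Y on X has slope ρ·σ_Y/σ_X and passes through (μ_X, μ_Y).
E[Y | X=-10.4] = 0.5 + (0.87)·(2.3/1.6)·(-10.4 − (-7.2)) = 0.5 + (1.25063)·(-3.2) = -3.5020.

-3.5020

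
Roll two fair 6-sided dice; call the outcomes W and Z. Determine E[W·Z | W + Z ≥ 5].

P(W + Z ≥ 5) = 5/6.
Summing WZ·P(x,y) over outcomes with W + Z ≥ 5 gives 71/6.
E[W·Z | W + Z ≥ 5] = (71/6) / (5/6) = 71/5.

71/5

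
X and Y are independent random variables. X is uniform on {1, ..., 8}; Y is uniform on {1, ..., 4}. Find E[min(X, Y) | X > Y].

P(X > Y) = 11/16.
Summing min(X,Y)·P(x,y) over outcomes with X > Y gives 25/16.
E[min(X, Y) | X > Y] = (25/16) / (11/16) = 25/11.

25/11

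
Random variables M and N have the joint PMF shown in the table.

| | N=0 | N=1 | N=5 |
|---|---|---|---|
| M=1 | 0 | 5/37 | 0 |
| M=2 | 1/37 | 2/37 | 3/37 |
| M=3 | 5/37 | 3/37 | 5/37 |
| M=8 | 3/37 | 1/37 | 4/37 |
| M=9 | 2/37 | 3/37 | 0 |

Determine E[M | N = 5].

53/12

P(N = 5) = 12/37.
Σ M·P over the event = 2·(3/37) + 3·(5/37) + 8·(4/37) = 53/37.
E[M | N = 5] = (53/37) / (12/37) = 53/12.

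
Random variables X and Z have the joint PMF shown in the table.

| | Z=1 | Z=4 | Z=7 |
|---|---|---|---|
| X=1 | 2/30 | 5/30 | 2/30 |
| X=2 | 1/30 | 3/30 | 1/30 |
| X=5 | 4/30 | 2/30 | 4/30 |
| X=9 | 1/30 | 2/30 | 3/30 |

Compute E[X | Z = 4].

13/4

P(Z = 4) = 2/5.
Σ X·P over the event = 1·(5/30) + 2·(3/30) + 5·(2/30) + 9·(2/30) = 13/10.
E[X | Z = 4] = (13/10) / (2/5) = 13/4.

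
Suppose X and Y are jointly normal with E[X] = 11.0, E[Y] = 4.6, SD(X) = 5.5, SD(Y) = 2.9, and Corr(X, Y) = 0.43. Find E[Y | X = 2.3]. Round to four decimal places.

2.6275

For a bivariate normal, E[Y | X=x] = μ_Y + ρ·(σ_Y/σ_X)·(x − μ_X).
E[Y | X=2.3] = 4.6 + (0.43)·(2.9/5.5)·(2.3 − (11.0)) = 4.6 + (0.226727)·(-8.7) = 2.6275.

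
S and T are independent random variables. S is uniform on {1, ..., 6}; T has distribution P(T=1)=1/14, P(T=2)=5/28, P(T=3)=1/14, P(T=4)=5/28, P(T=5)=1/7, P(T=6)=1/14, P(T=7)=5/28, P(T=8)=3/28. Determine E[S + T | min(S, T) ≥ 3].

P(min(S, T) ≥ 3) = 1/2.
Summing (S+T)·P(x,y) over outcomes with min(S, T) ≥ 3 gives 141/28.
E[S + T | min(S, T) ≥ 3] = (141/28) / (1/2) = 141/14.

141/14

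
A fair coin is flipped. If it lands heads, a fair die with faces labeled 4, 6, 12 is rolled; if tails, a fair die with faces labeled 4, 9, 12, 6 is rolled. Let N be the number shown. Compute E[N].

181/24

E[N | heads] = (4+6+12)/3 = 22/3.
E[N | tails] = (4+9+12+6)/4 = 31/4.
By the law of total expectation,
E[N] = (1/2)·(22/3) + (1/2)·(31/4) = 181/24.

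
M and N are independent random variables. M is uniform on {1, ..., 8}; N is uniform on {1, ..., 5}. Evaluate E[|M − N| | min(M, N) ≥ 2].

P(min(M, N) ≥ 2) = 7/10.
Summing |M−N|·P(x,y) over outcomes with min(M, N) ≥ 2 gives 31/20.
E[|M − N| | min(M, N) ≥ 2] = (31/20) / (7/10) = 31/14.

31/14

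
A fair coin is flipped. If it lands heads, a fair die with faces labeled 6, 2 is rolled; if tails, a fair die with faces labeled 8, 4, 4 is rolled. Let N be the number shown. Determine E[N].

E[N | heads] = (6+2)/2 = 4.
E[N | tails] = (8+4+4)/3 = 16/3.
E[N] = (1/2)·(4) + (1/2)·(16/3) = 14/3.

14/3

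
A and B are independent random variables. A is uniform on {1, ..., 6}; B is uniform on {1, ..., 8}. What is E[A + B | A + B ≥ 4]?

376/45

P(A + B ≥ 4) = 15/16.
Summing (A+B)·P(x,y) over outcomes with A + B ≥ 4 gives 47/6.
E[A + B | A + B ≥ 4] = (47/6) / (15/16) = 376/45.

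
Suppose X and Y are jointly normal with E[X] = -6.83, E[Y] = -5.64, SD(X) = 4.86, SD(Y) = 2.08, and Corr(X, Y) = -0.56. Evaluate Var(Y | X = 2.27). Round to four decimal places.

The conditional variance in a bivariate normal is σ_Y²(1 − ρ²), independent of x.
Var(Y | X=2.27) = (2.08)²·(1 − (-0.56)²) = 4.3264·0.6864 = 2.9696.

2.9696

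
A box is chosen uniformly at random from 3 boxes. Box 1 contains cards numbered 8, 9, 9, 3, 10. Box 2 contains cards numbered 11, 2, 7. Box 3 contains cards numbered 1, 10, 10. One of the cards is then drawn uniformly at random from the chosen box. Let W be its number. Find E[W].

E[W | box 1] = (8+9+9+3+10)/5 = 39/5.
E[W | box 2] = (11+2+7)/3 = 20/3.
E[W | box 3] = (1+10+10)/3 = 7.
E[W] = (1/3)·(39/5) + (1/3)·(20/3) + (1/3)·(7) = 322/45.

322/45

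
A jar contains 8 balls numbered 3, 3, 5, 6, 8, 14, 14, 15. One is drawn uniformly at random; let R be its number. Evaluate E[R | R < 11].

P(R < 11) = 5/8.
Σ over the event: 3·1/4 + 5·1/8 + 6·1/8 + 8·1/8 = 25/8.
E[R | R < 11] = (25/8) / (5/8) = 5.

5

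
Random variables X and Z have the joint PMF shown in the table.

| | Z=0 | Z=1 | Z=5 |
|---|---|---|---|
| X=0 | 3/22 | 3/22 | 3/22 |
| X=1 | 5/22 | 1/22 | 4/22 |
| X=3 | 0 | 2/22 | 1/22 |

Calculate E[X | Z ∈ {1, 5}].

1

P(Z ∈ {1, 5}) = 7/11.
Σ X·P over the event = 0·(3/22) + 0·(3/22) + 1·(1/22) + 1·(4/22) + 3·(2/22) + 3·(1/22) = 7/11.
E[X | Z ∈ {1, 5}] = (7/11) / (7/11) = 1.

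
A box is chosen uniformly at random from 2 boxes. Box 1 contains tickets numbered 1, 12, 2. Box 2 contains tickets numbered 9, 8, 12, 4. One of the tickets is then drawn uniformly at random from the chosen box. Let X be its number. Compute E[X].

E[X | box 1] = (1+12+2)/3 = 5.
E[X | box 2] = (9+8+12+4)/4 = 33/4.
E[X] = (1/2)·(5) + (1/2)·(33/4) = 53/8.

53/8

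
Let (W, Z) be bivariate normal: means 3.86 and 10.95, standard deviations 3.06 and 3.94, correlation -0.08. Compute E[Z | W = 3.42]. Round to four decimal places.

10.9953

E[Z | W=x] = μ_Z + ρ(σ_Z/σ_W)(x − μ_W) for jointly normal variables.
E[Z | W=3.42] = 10.95 + (-0.08)·(3.94/3.06)·(3.42 − (3.86)) = 10.95 + (-0.10301)·(-0.44) = 10.9953.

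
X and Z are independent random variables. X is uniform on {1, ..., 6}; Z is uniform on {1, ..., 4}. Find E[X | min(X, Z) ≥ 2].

4

P(min(X, Z) ≥ 2) = 5/8.
Summing X·P(x,y) over outcomes with min(X, Z) ≥ 2 gives 5/2.
E[X | min(X, Z) ≥ 2] = (5/2) / (5/8) = 4.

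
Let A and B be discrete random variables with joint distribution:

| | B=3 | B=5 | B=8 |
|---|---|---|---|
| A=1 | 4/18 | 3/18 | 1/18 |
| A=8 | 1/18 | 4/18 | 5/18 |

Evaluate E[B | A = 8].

P(A = 8) = 5/9.
Σ B·P over the event = 3·(1/18) + 5·(4/18) + 8·(5/18) = 7/2.
E[B | A = 8] = (7/2) / (5/9) = 63/10.

63/10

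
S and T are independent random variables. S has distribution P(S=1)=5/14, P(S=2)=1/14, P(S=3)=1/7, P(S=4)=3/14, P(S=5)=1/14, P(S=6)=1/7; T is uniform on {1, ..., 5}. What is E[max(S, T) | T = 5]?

36/7

P(T = 5) = 1/5.
Summing max(S,T)·P(x,y) over outcomes with T = 5 gives 36/35.
E[max(S, T) | T = 5] = (36/35) / (1/5) = 36/7.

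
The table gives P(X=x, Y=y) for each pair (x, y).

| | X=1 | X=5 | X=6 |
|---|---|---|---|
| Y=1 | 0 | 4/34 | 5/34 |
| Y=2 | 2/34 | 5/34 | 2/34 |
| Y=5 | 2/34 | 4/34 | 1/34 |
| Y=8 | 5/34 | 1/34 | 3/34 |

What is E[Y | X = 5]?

P(X = 5) = 7/17.
Σ Y·P over the event = 1·(4/34) + 2·(5/34) + 5·(4/34) + 8·(1/34) = 21/17.
E[Y | X = 5] = (21/17) / (7/17) = 3.

3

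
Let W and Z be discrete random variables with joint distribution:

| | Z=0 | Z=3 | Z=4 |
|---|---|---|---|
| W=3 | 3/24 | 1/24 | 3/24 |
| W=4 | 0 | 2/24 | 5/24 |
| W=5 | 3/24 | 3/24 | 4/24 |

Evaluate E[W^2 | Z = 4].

P(Z = 4) = 1/2.
Σ W^2·P over the event = 9·(3/24) + 16·(5/24) + 25·(4/24) = 69/8.
E[W^2 | Z = 4] = (69/8) / (1/2) = 69/4.

69/4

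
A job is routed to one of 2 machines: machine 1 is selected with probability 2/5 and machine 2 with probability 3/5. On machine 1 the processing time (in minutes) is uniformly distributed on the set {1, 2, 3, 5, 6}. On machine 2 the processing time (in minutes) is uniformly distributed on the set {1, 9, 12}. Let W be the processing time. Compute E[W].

E[W | machine 1] = (1+2+3+5+6)/5 = 17/5.
E[W | machine 2] = (1+9+12)/3 = 22/3.
By the law of total expectation,
E[W] = (2/5)·(17/5) + (3/5)·(22/3) = 144/25.

144/25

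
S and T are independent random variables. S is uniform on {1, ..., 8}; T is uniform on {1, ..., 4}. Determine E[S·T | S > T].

295/22

P(S > T) = 11/16.
Summing ST·P(x,y) over outcomes with S > T gives 295/32.
E[S·T | S > T] = (295/32) / (11/16) = 295/22.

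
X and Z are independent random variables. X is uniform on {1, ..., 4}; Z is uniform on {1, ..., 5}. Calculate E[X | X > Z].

10/3

Outcomes with X > Z: (2,1), (3,1), (3,2), (4,1), (4,2), (4,3), each with probability 1/20.
E[X | X > Z] = (2 + 3 + 3 + 4 + 4 + 4) / 6 = 10/3.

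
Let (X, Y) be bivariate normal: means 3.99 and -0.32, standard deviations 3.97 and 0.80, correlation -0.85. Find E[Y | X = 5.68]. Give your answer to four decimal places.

E[Y | X=x] = μ_Y + ρ(σ_Y/σ_X)(x − μ_X) for jointly normal variables.
E[Y | X=5.68] = -0.32 + (-0.85)·(0.80/3.97)·(5.68 − (3.99)) = -0.32 + (-0.17128)·(1.69) = -0.6095.

-0.6095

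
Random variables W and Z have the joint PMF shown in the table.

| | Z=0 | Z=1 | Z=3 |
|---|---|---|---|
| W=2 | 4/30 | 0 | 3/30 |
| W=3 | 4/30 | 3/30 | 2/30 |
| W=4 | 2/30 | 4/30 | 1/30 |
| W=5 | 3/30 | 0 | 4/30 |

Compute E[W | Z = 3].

P(Z = 3) = 1/3.
Σ W·P over the event = 2·(3/30) + 3·(2/30) + 4·(1/30) + 5·(4/30) = 6/5.
E[W | Z = 3] = (6/5) / (1/3) = 18/5.

18/5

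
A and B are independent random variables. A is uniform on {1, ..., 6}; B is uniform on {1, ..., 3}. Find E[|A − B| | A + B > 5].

Outcomes with A + B > 5: (3,3), (4,2), (4,3), (5,1), (5,2), (5,3), (6,1), (6,2), (6,3), each with probability 1/18.
E[|A − B| | A + B > 5] = (0 + 2 + 1 + 4 + 3 + 2 + 5 + 4 + 3) / 9 = 8/3.

8/3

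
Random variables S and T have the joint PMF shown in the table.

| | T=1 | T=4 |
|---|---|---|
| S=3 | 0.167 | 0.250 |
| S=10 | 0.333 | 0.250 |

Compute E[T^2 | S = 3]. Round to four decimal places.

9.9928

P(S = 3) = 0.417.
Σ T^2·P over the event = 1·(0.167) + 16·(0.250) = 4.167.
E[T^2 | S = 3] = (4.167) / (0.417) = 9.9928.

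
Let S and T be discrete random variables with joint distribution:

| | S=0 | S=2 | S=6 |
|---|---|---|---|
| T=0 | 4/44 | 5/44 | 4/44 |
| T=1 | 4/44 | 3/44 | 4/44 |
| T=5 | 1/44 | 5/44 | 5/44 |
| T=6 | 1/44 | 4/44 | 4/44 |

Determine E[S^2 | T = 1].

P(T = 1) = 1/4.
Σ S^2·P over the event = 0·(4/44) + 4·(3/44) + 36·(4/44) = 39/11.
E[S^2 | T = 1] = (39/11) / (1/4) = 156/11.

156/11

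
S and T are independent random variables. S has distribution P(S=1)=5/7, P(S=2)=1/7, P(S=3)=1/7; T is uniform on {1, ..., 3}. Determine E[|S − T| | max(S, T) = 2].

P(max(S, T) = 2) = 1/3.
Summing |S−T|·P(x,y) over outcomes with max(S, T) = 2 gives 2/7.
E[|S − T| | max(S, T) = 2] = (2/7) / (1/3) = 6/7.

6/7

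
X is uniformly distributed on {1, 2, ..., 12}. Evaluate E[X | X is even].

Given X is even, X is equally likely to be any of {2, 4, 6, 8, 10, 12}.
E[X | X is even] = (2 + 4 + 6 + 8 + 10 + 12) / 6 = 7.

7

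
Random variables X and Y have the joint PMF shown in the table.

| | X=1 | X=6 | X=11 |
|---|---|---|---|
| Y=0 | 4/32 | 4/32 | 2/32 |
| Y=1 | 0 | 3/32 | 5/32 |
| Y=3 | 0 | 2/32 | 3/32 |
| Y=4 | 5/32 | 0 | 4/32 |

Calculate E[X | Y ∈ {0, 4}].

P(Y ∈ {0, 4}) = 19/32.
Summing X·P(X=x,Y=y) over the conditioning event gives 99/32.
E[X | Y ∈ {0, 4}] = (99/32) / (19/32) = 99/19.

99/19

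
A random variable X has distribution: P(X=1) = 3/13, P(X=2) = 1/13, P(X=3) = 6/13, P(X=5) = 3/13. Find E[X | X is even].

P(X is even) = 1/13.
Σ over the event: 2·1/13 = 2/13.
E[X | X is even] = (2/13) / (1/13) = 2.

2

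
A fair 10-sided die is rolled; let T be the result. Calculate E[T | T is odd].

5

Given T is odd, T is equally likely to be any of {1, 3, 5, 7, 9}.
E[T | T is odd] = (1 + 3 + 5 + 7 + 9) / 5 = 5.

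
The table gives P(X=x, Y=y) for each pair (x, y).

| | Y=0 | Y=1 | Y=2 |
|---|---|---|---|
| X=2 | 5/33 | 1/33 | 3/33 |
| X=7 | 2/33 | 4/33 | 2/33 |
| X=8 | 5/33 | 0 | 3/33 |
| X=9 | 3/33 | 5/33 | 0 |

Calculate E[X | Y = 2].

11/2

P(Y = 2) = 8/33.
Σ X·P over the event = 2·(3/33) + 7·(2/33) + 8·(3/33) = 4/3.
E[X | Y = 2] = (4/3) / (8/33) = 11/2.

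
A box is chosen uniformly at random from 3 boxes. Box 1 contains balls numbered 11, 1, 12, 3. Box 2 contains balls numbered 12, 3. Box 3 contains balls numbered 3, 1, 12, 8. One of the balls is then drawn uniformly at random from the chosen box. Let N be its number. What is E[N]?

27/4

E[N | box 1] = (11+1+12+3)/4 = 27/4.
E[N | box 2] = (12+3)/2 = 15/2.
E[N | box 3] = (3+1+12+8)/4 = 6.
E[N] = (1/3)·(27/4) + (1/3)·(15/2) + (1/3)·(6) = 27/4.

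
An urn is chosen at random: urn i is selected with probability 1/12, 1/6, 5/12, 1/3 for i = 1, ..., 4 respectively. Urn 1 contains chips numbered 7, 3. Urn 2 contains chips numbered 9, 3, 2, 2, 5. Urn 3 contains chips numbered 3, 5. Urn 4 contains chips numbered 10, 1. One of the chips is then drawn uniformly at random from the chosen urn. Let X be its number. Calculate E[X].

277/60

E[X | urn 1] = (7+3)/2 = 5.
E[X | urn 2] = (9+3+2+2+5)/5 = 21/5.
E[X | urn 3] = (3+5)/2 = 4.
E[X | urn 4] = (10+1)/2 = 11/2.
By the law of total expectation,
E[X] = (1/12)·(5) + (1/6)·(21/5) + (5/12)·(4) + (1/3)·(11/2) = 277/60.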